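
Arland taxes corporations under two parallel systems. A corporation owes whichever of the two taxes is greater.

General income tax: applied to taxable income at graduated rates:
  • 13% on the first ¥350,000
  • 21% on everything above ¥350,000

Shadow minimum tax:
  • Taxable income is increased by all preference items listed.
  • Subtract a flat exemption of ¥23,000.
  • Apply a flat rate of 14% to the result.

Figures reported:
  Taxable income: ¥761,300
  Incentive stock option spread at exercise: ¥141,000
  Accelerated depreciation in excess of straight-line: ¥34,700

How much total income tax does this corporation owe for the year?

General income tax:
  ¥350,000 × 13% = ¥45,500
  ¥411,300 × 21% = ¥86,373
  → ¥131,873

Shadow minimum tax:
  Adjusted income: ¥761,300 + ¥141,000 + ¥34,700 = ¥937,000
  Less exemption ¥23,000 → base ¥914,000
  ¥914,000 × 14% = ¥127,960

¥131,873 > ¥127,960, so the general income tax governs.

¥131,873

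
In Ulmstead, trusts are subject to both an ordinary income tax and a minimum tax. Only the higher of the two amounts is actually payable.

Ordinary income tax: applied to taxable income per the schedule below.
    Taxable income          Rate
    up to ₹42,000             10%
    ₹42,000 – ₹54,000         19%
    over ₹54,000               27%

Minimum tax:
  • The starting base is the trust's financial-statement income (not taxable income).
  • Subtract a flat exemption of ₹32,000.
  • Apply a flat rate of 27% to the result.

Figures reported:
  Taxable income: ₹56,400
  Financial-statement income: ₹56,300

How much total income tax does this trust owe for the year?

₹7,128

Minimum tax:
  Base (financial-statement income): ₹56,300
  Less exemption ₹32,000 → base ₹24,300
  ₹24,300 × 27% = ₹6,561

Ordinary income tax:
  ₹42,000 × 10% = ₹4,200
  ₹12,000 × 19% = ₹2,280
  ₹2,400 × 27% = ₹648
  → ₹7,128

₹7,128 > ₹6,561, so the ordinary income tax governs.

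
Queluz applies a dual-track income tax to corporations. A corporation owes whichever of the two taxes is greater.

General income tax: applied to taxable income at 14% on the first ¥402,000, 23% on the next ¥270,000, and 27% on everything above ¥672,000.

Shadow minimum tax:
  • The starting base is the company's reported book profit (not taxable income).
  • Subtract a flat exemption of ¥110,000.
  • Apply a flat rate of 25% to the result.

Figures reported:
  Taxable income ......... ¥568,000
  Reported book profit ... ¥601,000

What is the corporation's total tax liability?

¥122,750

Shadow minimum tax:
  Base (reported book profit): ¥601,000
  Less exemption ¥110,000 → base ¥491,000
  ¥491,000 × 25% = ¥122,750

General income tax:
  ¥402,000 × 14% = ¥56,280
  ¥166,000 × 23% = ¥38,180
  → ¥94,460

¥122,750 > ¥94,460, so the shadow minimum tax is the binding amount.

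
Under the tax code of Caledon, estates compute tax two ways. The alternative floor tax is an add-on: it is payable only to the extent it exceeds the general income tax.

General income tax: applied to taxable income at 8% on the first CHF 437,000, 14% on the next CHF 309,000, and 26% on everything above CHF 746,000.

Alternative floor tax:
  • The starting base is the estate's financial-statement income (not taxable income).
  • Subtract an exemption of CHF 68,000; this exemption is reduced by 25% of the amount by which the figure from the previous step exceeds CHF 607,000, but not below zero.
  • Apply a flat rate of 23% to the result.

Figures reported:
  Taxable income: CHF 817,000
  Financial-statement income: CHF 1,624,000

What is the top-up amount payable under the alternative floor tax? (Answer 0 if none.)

CHF 276,840

General income tax:
  CHF 437,000 × 8% = CHF 34,960
  CHF 309,000 × 14% = CHF 43,260
  CHF 71,000 × 26% = CHF 18,460
  → CHF 96,680

Alternative floor tax:
  Base (financial-statement income): CHF 1,624,000
  Exemption: 25% × (CHF 1,624,000 − CHF 607,000) = CHF 254,250 ≥ CHF 68,000, so the exemption is fully phased out
  Base: CHF 1,624,000 − CHF 0 = CHF 1,624,000
  CHF 1,624,000 × 23% = CHF 373,520

Excess of alternative floor tax over general income tax: CHF 373,520 − CHF 96,680 = CHF 276,840.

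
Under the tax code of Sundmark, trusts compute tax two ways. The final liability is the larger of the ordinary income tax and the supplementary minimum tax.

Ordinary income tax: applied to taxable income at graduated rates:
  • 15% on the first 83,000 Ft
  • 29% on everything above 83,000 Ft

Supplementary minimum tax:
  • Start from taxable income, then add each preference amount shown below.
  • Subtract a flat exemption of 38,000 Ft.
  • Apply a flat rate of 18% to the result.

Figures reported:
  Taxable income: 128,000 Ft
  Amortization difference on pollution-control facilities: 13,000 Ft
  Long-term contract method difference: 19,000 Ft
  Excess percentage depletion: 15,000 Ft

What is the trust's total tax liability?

25,500 Ft

Ordinary income tax:
  83,000 Ft × 15% = 12,450 Ft
  45,000 Ft × 29% = 13,050 Ft
  → 25,500 Ft

Supplementary minimum tax:
  Adjusted income: 128,000 Ft + 13,000 Ft + 19,000 Ft + 15,000 Ft = 175,000 Ft
  Less exemption 38,000 Ft → base 137,000 Ft
  137,000 Ft × 18% = 24,660 Ft

25,500 Ft > 24,660 Ft, so the ordinary income tax governs.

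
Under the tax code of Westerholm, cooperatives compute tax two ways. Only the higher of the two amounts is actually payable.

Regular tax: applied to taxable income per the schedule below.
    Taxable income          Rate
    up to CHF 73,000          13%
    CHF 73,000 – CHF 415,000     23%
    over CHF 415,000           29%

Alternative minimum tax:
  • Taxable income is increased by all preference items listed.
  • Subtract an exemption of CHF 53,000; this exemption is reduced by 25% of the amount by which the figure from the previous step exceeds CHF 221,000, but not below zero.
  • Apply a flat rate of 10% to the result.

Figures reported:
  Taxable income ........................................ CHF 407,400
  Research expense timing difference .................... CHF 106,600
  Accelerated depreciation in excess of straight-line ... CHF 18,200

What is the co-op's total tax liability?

CHF 86,402

Regular tax:
  CHF 73,000 × 13% = CHF 9,490
  CHF 334,400 × 23% = CHF 76,912
  → CHF 86,402

Alternative minimum tax:
  Adjusted income: CHF 407,400 + CHF 106,600 + CHF 18,200 = CHF 532,200
  Exemption: 25% × (CHF 532,200 − CHF 221,000) = CHF 77,800 ≥ CHF 53,000, so the exemption is fully phased out
  Base: CHF 532,200 − CHF 0 = CHF 532,200
  CHF 532,200 × 10% = CHF 53,220

CHF 86,402 > CHF 53,220, so the regular tax governs.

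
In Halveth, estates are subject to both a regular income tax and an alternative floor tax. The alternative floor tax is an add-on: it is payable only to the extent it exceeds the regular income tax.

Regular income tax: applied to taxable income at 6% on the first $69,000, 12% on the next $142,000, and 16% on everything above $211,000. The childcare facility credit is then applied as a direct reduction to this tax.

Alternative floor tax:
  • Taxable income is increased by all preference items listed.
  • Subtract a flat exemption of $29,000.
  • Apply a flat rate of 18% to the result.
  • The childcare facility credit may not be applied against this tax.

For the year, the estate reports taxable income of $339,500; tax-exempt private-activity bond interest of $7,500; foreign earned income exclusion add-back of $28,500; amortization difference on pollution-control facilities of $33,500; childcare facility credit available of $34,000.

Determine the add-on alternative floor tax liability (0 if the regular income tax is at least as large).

Regular income tax:
  $69,000 × 6% = $4,140
  $142,000 × 12% = $17,040
  $128,500 × 16% = $20,560
  → $41,740
  Less childcare facility credit $34,000 → $7,740

Alternative floor tax:
  Adjusted income: $339,500 + $7,500 + $28,500 + $33,500 = $409,000
  Less exemption $29,000 → base $380,000
  $380,000 × 18% = $68,400

Excess of alternative floor tax over regular income tax: $68,400 − $7,740 = $60,660.

$60,660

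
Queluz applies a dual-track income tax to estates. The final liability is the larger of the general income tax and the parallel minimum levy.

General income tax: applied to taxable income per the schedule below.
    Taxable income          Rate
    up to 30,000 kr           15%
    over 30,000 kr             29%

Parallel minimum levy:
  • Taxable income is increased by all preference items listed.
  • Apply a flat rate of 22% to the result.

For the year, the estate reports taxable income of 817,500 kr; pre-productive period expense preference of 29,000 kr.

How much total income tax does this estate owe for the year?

Parallel minimum levy:
  Adjusted income: 817,500 kr + 29,000 kr = 846,500 kr
  846,500 kr × 22% = 186,230 kr

General income tax:
  30,000 kr × 15% = 4,500 kr
  787,500 kr × 29% = 228,375 kr
  → 232,875 kr

232,875 kr > 186,230 kr, so the general income tax governs.

232,875 kr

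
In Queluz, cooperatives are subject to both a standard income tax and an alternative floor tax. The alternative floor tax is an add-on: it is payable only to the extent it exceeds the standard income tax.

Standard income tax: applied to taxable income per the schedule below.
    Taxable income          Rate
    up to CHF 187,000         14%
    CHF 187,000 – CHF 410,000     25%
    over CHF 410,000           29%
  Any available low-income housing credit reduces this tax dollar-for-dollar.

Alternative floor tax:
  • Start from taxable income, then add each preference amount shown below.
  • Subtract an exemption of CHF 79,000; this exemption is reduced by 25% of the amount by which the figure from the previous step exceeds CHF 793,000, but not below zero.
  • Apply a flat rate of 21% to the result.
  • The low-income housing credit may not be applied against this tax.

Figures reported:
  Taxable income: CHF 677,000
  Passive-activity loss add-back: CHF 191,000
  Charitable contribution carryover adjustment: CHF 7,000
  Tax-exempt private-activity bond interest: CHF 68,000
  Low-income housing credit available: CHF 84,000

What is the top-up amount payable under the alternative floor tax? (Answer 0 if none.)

Alternative floor tax:
  Adjusted income: CHF 677,000 + CHF 191,000 + CHF 7,000 + CHF 68,000 = CHF 943,000
  Exemption: CHF 79,000 − 25% × (CHF 943,000 − CHF 793,000) = CHF 79,000 − CHF 37,500 = CHF 41,500
  Base: CHF 943,000 − CHF 41,500 = CHF 901,500
  CHF 901,500 × 21% = CHF 189,315

Standard income tax:
  CHF 187,000 × 14% = CHF 26,180
  CHF 223,000 × 25% = CHF 55,750
  CHF 267,000 × 29% = CHF 77,430
  → CHF 159,360
  Less low-income housing credit CHF 84,000 → CHF 75,360

Excess of alternative floor tax over standard income tax: CHF 189,315 − CHF 75,360 = CHF 113,955.

CHF 113,955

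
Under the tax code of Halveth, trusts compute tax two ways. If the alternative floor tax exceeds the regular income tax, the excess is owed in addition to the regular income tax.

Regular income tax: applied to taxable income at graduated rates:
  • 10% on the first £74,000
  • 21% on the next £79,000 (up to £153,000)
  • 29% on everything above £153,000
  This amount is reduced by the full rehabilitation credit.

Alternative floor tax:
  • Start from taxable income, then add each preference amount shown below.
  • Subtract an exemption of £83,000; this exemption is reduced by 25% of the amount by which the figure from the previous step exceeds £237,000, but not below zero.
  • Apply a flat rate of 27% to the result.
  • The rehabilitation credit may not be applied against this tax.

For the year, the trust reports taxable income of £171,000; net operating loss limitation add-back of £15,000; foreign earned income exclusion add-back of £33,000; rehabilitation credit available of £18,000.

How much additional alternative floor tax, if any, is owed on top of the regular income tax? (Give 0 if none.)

£25,510

Alternative floor tax:
  Adjusted income: £171,000 + £15,000 + £33,000 = £219,000
  Exemption: £219,000 ≤ £237,000, so full £83,000 applies
  Base: £219,000 − £83,000 = £136,000
  £136,000 × 27% = £36,720

Regular income tax:
  £74,000 × 10% = £7,400
  £79,000 × 21% = £16,590
  £18,000 × 29% = £5,220
  → £29,210
  Less rehabilitation credit £18,000 → £11,210

Excess of alternative floor tax over regular income tax: £36,720 − £11,210 = £25,510.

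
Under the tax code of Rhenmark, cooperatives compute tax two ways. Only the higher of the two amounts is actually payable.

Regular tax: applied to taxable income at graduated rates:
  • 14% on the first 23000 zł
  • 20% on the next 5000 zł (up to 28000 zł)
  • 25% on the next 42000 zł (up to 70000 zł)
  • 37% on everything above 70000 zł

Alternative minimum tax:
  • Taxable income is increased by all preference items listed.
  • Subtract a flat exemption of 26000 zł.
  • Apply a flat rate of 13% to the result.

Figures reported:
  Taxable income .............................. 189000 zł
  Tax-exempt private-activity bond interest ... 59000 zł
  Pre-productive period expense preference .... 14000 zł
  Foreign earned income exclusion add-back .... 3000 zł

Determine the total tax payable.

Regular tax:
  23000 zł × 14% = 3220 zł
  5000 zł × 20% = 1000 zł
  42000 zł × 25% = 10500 zł
  119000 zł × 37% = 44030 zł
  → 58750 zł

Alternative minimum tax:
  Adjusted income: 189000 zł + 59000 zł + 14000 zł + 3000 zł = 265000 zł
  Less exemption 26000 zł → base 239000 zł
  239000 zł × 13% = 31070 zł

58750 zł > 31070 zł, so the regular tax governs.

58750 zł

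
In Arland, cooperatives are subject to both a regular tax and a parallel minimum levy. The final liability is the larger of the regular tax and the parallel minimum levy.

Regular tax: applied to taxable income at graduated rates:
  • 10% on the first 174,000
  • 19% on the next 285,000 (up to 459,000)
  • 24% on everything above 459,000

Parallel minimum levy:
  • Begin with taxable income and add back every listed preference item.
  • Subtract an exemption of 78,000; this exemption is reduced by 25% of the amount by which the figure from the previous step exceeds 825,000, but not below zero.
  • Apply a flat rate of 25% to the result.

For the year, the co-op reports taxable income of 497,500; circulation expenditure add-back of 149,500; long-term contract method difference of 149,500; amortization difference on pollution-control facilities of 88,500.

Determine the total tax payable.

205,500

Regular tax:
  174,000 × 10% = 17,400
  285,000 × 19% = 54,150
  38,500 × 24% = 9,240
  → 80,790

Parallel minimum levy:
  Adjusted income: 497,500 + 149,500 + 149,500 + 88,500 = 885,000
  Exemption: 78,000 − 25% × (885,000 − 825,000) = 78,000 − 15,000 = 63,000
  Base: 885,000 − 63,000 = 822,000
  822,000 × 25% = 205,500

205,500 > 80,790, so the parallel minimum levy is the binding amount.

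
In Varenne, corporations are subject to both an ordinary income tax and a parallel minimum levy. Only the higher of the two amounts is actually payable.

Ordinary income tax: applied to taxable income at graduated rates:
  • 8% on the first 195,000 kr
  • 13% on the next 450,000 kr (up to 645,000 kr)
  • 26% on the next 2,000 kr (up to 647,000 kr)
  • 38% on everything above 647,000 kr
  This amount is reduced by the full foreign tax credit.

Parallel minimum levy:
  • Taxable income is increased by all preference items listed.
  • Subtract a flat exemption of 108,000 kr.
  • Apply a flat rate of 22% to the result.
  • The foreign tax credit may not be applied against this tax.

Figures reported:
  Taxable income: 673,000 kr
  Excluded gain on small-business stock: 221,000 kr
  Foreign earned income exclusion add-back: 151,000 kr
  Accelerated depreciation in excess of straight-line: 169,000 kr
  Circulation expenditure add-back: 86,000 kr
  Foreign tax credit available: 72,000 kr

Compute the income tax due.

Parallel minimum levy:
  Adjusted income: 673,000 kr + 221,000 kr + 151,000 kr + 169,000 kr + 86,000 kr = 1,300,000 kr
  Less exemption 108,000 kr → base 1,192,000 kr
  1,192,000 kr × 22% = 262,240 kr

Ordinary income tax:
  195,000 kr × 8% = 15,600 kr
  450,000 kr × 13% = 58,500 kr
  2,000 kr × 26% = 520 kr
  26,000 kr × 38% = 9,880 kr
  → 84,500 kr
  Less foreign tax credit 72,000 kr → 12,500 kr

262,240 kr > 12,500 kr, so the parallel minimum levy is the binding amount.

262,240 kr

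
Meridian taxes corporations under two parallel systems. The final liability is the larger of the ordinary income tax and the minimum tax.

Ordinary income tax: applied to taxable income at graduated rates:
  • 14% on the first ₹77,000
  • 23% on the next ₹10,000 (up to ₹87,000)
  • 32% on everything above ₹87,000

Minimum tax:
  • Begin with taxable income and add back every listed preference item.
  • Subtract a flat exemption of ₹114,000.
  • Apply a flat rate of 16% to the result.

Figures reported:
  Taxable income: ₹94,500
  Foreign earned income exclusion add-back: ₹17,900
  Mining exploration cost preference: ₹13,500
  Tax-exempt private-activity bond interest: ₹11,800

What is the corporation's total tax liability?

₹15,480

Minimum tax:
  Adjusted income: ₹94,500 + ₹17,900 + ₹13,500 + ₹11,800 = ₹137,700
  Less exemption ₹114,000 → base ₹23,700
  ₹23,700 × 16% = ₹3,792

Ordinary income tax:
  ₹77,000 × 14% = ₹10,780
  ₹10,000 × 23% = ₹2,300
  ₹7,500 × 32% = ₹2,400
  → ₹15,480

₹15,480 > ₹3,792, so the ordinary income tax governs.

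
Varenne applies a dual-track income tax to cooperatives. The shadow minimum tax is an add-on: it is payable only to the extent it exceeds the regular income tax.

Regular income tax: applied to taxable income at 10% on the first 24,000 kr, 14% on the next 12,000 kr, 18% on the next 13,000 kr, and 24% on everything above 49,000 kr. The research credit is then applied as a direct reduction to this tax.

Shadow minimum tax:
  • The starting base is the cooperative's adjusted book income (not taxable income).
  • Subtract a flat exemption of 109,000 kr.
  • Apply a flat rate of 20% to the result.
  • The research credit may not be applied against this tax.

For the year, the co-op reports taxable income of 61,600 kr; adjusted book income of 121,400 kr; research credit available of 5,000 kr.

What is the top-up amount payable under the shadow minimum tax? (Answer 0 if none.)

0 kr

Shadow minimum tax:
  Base (adjusted book income): 121,400 kr
  Less exemption 109,000 kr → base 12,400 kr
  12,400 kr × 20% = 2,480 kr

Regular income tax:
  24,000 kr × 10% = 2,400 kr
  12,000 kr × 14% = 1,680 kr
  13,000 kr × 18% = 2,340 kr
  12,600 kr × 24% = 3,024 kr
  → 9,444 kr
  Less research credit 5,000 kr → 4,444 kr

2,480 kr ≤ 4,444 kr, so no add-on is due.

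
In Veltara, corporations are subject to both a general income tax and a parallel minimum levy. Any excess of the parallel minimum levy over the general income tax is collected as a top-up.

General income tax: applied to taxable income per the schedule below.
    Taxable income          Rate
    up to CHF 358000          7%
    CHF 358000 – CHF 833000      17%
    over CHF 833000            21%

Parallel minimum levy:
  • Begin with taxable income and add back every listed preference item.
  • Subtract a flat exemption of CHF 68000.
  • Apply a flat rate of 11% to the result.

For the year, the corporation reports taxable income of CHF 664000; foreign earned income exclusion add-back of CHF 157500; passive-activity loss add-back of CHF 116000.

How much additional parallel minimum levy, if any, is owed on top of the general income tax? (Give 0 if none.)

Parallel minimum levy:
  Adjusted income: CHF 664000 + CHF 157500 + CHF 116000 = CHF 937500
  Less exemption CHF 68000 → base CHF 869500
  CHF 869500 × 11% = CHF 95645

General income tax:
  CHF 358000 × 7% = CHF 25060
  CHF 306000 × 17% = CHF 52020
  → CHF 77080

Excess of parallel minimum levy over general income tax: CHF 95645 − CHF 77080 = CHF 18565.

CHF 18565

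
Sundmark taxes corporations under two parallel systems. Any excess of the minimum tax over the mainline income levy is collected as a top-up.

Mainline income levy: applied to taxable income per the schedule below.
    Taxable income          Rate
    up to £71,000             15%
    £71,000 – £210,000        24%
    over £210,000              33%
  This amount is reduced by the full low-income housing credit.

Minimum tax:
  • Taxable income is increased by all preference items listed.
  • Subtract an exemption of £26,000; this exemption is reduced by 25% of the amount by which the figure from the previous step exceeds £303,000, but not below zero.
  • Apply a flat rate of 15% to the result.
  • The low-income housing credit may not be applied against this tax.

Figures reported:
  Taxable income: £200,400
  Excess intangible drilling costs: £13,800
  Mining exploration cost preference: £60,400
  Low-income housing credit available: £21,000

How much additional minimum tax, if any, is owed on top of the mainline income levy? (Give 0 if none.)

£16,584

Minimum tax:
  Adjusted income: £200,400 + £13,800 + £60,400 = £274,600
  Exemption: £274,600 ≤ £303,000, so full £26,000 applies
  Base: £274,600 − £26,000 = £248,600
  £248,600 × 15% = £37,290

Mainline income levy:
  £71,000 × 15% = £10,650
  £129,400 × 24% = £31,056
  → £41,706
  Less low-income housing credit £21,000 → £20,706

Excess of minimum tax over mainline income levy: £37,290 − £20,706 = £16,584.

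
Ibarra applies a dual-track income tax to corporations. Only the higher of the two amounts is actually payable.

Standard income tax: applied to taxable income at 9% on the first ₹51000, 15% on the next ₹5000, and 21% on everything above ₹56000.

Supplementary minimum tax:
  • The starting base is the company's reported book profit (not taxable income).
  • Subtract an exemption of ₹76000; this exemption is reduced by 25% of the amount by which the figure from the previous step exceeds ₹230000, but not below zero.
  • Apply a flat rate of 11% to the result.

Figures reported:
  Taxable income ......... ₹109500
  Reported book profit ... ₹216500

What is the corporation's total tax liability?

₹16575

Supplementary minimum tax:
  Base (reported book profit): ₹216500
  Exemption: ₹216500 ≤ ₹230000, so full ₹76000 applies
  Base: ₹216500 − ₹76000 = ₹140500
  ₹140500 × 11% = ₹15455

Standard income tax:
  ₹51000 × 9% = ₹4590
  ₹5000 × 15% = ₹750
  ₹53500 × 21% = ₹11235
  → ₹16575

₹16575 > ₹15455, so the standard income tax governs.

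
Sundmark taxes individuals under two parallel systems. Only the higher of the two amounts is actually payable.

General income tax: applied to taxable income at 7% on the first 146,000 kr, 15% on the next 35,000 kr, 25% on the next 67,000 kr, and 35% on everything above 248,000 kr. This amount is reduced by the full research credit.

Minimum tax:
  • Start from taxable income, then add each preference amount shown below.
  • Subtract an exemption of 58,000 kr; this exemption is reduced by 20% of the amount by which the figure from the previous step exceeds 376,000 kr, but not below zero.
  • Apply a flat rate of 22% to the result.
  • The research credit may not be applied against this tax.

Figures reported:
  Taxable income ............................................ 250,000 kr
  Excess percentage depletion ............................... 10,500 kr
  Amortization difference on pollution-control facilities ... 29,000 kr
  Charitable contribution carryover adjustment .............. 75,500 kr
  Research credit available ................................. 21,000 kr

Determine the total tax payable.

67,540 kr

Minimum tax:
  Adjusted income: 250,000 kr + 10,500 kr + 29,000 kr + 75,500 kr = 365,000 kr
  Exemption: 365,000 kr ≤ 376,000 kr, so full 58,000 kr applies
  Base: 365,000 kr − 58,000 kr = 307,000 kr
  307,000 kr × 22% = 67,540 kr

General income tax:
  146,000 kr × 7% = 10,220 kr
  35,000 kr × 15% = 5,250 kr
  67,000 kr × 25% = 16,750 kr
  2,000 kr × 35% = 700 kr
  → 32,920 kr
  Less research credit 21,000 kr → 11,920 kr

67,540 kr > 11,920 kr, so the minimum tax is the binding amount.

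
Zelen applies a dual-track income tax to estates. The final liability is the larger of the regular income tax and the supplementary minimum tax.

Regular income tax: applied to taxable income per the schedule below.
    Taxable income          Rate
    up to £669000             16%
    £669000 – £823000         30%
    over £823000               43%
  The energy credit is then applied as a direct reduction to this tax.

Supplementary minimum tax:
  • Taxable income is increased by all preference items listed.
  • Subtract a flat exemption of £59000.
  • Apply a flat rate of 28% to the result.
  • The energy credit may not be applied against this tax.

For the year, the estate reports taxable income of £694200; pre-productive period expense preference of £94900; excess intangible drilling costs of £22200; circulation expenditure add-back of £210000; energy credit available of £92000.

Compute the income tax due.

£269444

Regular income tax:
  £669000 × 16% = £107040
  £25200 × 30% = £7560
  → £114600
  Less energy credit £92000 → £22600

Supplementary minimum tax:
  Adjusted income: £694200 + £94900 + £22200 + £210000 = £1021300
  Less exemption £59000 → base £962300
  £962300 × 28% = £269444

£269444 > £22600, so the supplementary minimum tax is the binding amount.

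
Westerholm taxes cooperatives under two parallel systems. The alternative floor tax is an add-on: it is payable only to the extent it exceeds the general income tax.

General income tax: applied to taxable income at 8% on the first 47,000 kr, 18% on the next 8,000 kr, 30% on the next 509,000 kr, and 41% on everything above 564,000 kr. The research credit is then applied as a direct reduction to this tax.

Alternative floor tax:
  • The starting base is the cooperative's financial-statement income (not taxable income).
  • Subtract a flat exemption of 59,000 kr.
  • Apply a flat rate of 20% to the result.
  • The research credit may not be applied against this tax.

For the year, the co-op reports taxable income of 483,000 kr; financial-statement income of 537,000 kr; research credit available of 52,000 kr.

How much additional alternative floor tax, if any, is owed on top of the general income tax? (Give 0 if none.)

14,000 kr

Alternative floor tax:
  Base (financial-statement income): 537,000 kr
  Less exemption 59,000 kr → base 478,000 kr
  478,000 kr × 20% = 95,600 kr

General income tax:
  47,000 kr × 8% = 3,760 kr
  8,000 kr × 18% = 1,440 kr
  428,000 kr × 30% = 128,400 kr
  → 133,600 kr
  Less research credit 52,000 kr → 81,600 kr

Excess of alternative floor tax over general income tax: 95,600 kr − 81,600 kr = 14,000 kr.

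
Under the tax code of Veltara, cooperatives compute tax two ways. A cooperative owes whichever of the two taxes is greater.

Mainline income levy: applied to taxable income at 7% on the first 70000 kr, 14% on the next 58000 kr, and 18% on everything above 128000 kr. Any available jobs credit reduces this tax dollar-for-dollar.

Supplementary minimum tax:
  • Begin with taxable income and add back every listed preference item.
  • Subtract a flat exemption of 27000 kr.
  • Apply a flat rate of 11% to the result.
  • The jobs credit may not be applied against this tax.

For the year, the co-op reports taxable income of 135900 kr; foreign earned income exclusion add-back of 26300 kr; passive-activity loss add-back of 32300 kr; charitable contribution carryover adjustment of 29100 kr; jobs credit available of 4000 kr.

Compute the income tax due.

21626 kr

Mainline income levy:
  70000 kr × 7% = 4900 kr
  58000 kr × 14% = 8120 kr
  7900 kr × 18% = 1422 kr
  → 14442 kr
  Less jobs credit 4000 kr → 10442 kr

Supplementary minimum tax:
  Adjusted income: 135900 kr + 26300 kr + 32300 kr + 29100 kr = 223600 kr
  Less exemption 27000 kr → base 196600 kr
  196600 kr × 11% = 21626 kr

21626 kr > 10442 kr, so the supplementary minimum tax is the binding amount.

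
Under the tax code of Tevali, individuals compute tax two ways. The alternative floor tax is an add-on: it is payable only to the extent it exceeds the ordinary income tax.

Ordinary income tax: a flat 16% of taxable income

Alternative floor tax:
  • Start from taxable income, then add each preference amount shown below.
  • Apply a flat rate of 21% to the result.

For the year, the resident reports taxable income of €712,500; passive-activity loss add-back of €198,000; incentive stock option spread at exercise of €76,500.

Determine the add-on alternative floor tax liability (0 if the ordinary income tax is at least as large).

Alternative floor tax:
  Adjusted income: €712,500 + €198,000 + €76,500 = €987,000
  €987,000 × 21% = €207,270

Ordinary income tax:
  €712,500 × 16% = €114,000

Excess of alternative floor tax over ordinary income tax: €207,270 − €114,000 = €93,270.

€93,270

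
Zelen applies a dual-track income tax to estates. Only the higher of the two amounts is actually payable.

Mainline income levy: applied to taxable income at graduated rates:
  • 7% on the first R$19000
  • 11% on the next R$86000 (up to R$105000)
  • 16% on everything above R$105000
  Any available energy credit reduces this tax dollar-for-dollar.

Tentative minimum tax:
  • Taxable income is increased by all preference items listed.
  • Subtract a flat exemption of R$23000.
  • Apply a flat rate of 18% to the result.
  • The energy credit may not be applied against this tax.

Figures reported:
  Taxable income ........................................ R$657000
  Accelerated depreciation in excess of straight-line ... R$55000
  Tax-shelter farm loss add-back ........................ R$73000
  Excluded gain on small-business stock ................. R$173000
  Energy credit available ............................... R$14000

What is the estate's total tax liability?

R$168300

Tentative minimum tax:
  Adjusted income: R$657000 + R$55000 + R$73000 + R$173000 = R$958000
  Less exemption R$23000 → base R$935000
  R$935000 × 18% = R$168300

Mainline income levy:
  R$19000 × 7% = R$1330
  R$86000 × 11% = R$9460
  R$552000 × 16% = R$88320
  → R$99110
  Less energy credit R$14000 → R$85110

R$168300 > R$85110, so the tentative minimum tax is the binding amount.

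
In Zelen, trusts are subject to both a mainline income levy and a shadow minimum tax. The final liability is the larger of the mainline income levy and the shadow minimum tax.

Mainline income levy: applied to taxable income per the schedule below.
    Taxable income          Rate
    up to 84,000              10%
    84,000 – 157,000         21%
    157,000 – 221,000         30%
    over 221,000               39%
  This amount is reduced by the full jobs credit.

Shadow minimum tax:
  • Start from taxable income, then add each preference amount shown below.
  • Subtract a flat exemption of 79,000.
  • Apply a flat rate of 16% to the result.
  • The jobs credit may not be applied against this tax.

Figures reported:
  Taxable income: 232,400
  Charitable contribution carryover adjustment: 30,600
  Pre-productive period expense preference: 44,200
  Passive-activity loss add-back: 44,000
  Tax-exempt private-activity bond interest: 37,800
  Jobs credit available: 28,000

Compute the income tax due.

Mainline income levy:
  84,000 × 10% = 8,400
  73,000 × 21% = 15,330
  64,000 × 30% = 19,200
  11,400 × 39% = 4,446
  → 47,376
  Less jobs credit 28,000 → 19,376

Shadow minimum tax:
  Adjusted income: 232,400 + 30,600 + 44,200 + 44,000 + 37,800 = 389,000
  Less exemption 79,000 → base 310,000
  310,000 × 16% = 49,600

49,600 > 19,376, so the shadow minimum tax is the binding amount.

49,600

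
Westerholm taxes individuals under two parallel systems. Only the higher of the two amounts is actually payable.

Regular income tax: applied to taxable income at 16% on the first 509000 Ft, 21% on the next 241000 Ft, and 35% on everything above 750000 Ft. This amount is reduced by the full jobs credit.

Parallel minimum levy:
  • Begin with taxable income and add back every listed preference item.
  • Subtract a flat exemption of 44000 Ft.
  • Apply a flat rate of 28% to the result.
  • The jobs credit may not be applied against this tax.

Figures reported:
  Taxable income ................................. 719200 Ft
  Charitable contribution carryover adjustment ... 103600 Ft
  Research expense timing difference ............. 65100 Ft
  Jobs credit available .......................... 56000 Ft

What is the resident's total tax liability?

Regular income tax:
  509000 Ft × 16% = 81440 Ft
  210200 Ft × 21% = 44142 Ft
  → 125582 Ft
  Less jobs credit 56000 Ft → 69582 Ft

Parallel minimum levy:
  Adjusted income: 719200 Ft + 103600 Ft + 65100 Ft = 887900 Ft
  Less exemption 44000 Ft → base 843900 Ft
  843900 Ft × 28% = 236292 Ft

236292 Ft > 69582 Ft, so the parallel minimum levy is the binding amount.

236292 Ft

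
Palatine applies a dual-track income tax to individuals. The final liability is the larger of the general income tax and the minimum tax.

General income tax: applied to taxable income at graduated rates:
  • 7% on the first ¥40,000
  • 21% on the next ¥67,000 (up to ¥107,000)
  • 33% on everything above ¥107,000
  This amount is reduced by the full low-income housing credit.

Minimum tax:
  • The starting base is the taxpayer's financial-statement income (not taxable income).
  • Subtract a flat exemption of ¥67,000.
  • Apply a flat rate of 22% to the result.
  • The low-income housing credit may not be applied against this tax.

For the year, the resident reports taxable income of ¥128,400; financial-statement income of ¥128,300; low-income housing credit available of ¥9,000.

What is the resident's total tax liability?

¥14,932

General income tax:
  ¥40,000 × 7% = ¥2,800
  ¥67,000 × 21% = ¥14,070
  ¥21,400 × 33% = ¥7,062
  → ¥23,932
  Less low-income housing credit ¥9,000 → ¥14,932

Minimum tax:
  Base (financial-statement income): ¥128,300
  Less exemption ¥67,000 → base ¥61,300
  ¥61,300 × 22% = ¥13,486

¥14,932 > ¥13,486, so the general income tax governs.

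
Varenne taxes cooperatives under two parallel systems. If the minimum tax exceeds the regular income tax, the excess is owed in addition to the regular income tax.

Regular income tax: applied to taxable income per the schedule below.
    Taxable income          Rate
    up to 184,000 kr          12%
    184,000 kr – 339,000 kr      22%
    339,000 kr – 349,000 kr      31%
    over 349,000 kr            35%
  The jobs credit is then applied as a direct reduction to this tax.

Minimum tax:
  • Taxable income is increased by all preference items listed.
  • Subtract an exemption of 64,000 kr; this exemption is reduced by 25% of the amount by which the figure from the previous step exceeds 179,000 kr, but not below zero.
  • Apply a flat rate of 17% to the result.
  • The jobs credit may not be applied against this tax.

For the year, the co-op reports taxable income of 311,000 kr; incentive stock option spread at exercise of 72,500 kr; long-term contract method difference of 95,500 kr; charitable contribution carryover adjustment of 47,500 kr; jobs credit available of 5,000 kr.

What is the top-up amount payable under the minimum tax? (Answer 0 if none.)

Minimum tax:
  Adjusted income: 311,000 kr + 72,500 kr + 95,500 kr + 47,500 kr = 526,500 kr
  Exemption: 25% × (526,500 kr − 179,000 kr) = 86,875 kr ≥ 64,000 kr, so the exemption is fully phased out
  Base: 526,500 kr − 0 kr = 526,500 kr
  526,500 kr × 17% = 89,505 kr

Regular income tax:
  184,000 kr × 12% = 22,080 kr
  127,000 kr × 22% = 27,940 kr
  → 50,020 kr
  Less jobs credit 5,000 kr → 45,020 kr

Excess of minimum tax over regular income tax: 89,505 kr − 45,020 kr = 44,485 kr.

44,485 kr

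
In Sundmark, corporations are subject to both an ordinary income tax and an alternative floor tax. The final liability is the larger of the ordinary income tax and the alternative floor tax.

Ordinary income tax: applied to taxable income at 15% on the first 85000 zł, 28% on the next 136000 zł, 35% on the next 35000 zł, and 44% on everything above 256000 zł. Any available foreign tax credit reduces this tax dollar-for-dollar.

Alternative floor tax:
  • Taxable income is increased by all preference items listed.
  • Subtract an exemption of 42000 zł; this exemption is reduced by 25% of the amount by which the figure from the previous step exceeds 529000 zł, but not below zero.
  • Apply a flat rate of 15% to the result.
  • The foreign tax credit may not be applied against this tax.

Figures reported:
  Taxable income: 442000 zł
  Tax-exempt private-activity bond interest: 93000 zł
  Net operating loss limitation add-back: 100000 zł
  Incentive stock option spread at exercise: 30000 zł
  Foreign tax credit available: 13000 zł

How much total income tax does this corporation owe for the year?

131920 zł

Alternative floor tax:
  Adjusted income: 442000 zł + 93000 zł + 100000 zł + 30000 zł = 665000 zł
  Exemption: 42000 zł − 25% × (665000 zł − 529000 zł) = 42000 zł − 34000 zł = 8000 zł
  Base: 665000 zł − 8000 zł = 657000 zł
  657000 zł × 15% = 98550 zł

Ordinary income tax:
  85000 zł × 15% = 12750 zł
  136000 zł × 28% = 38080 zł
  35000 zł × 35% = 12250 zł
  186000 zł × 44% = 81840 zł
  → 144920 zł
  Less foreign tax credit 13000 zł → 131920 zł

131920 zł > 98550 zł, so the ordinary income tax governs.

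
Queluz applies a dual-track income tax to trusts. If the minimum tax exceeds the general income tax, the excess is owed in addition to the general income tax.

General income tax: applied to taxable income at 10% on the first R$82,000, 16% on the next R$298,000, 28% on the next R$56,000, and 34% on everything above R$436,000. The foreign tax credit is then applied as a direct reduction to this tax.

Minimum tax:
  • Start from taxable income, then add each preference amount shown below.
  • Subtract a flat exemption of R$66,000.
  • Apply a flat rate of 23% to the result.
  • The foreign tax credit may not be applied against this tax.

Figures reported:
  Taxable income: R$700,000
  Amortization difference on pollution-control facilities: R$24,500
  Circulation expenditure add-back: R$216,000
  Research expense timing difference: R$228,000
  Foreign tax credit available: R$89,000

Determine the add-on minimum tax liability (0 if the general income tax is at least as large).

R$181,255

Minimum tax:
  Adjusted income: R$700,000 + R$24,500 + R$216,000 + R$228,000 = R$1,168,500
  Less exemption R$66,000 → base R$1,102,500
  R$1,102,500 × 23% = R$253,575

General income tax:
  R$82,000 × 10% = R$8,200
  R$298,000 × 16% = R$47,680
  R$56,000 × 28% = R$15,680
  R$264,000 × 34% = R$89,760
  → R$161,320
  Less foreign tax credit R$89,000 → R$72,320

Excess of minimum tax over general income tax: R$253,575 − R$72,320 = R$181,255.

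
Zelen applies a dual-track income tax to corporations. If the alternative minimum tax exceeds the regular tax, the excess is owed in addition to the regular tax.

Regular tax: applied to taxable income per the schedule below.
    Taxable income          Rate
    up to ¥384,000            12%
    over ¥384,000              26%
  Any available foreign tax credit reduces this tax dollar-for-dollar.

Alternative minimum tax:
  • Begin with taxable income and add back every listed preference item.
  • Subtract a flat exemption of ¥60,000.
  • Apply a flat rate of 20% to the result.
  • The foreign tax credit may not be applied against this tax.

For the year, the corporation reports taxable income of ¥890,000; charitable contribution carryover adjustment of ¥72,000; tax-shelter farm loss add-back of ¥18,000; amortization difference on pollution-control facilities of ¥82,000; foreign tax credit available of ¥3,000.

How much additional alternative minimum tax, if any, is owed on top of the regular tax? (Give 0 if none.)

Alternative minimum tax:
  Adjusted income: ¥890,000 + ¥72,000 + ¥18,000 + ¥82,000 = ¥1,062,000
  Less exemption ¥60,000 → base ¥1,002,000
  ¥1,002,000 × 20% = ¥200,400

Regular tax:
  ¥384,000 × 12% = ¥46,080
  ¥506,000 × 26% = ¥131,560
  → ¥177,640
  Less foreign tax credit ¥3,000 → ¥174,640

Excess of alternative minimum tax over regular tax: ¥200,400 − ¥174,640 = ¥25,760.

¥25,760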